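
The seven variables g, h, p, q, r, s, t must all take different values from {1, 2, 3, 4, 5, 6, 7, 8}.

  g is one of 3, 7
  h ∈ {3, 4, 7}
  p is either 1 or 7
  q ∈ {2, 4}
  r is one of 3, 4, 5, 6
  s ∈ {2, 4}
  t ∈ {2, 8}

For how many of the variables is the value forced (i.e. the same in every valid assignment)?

q and s share exactly the 2 values {2, 4}; by pigeonhole those values go to them, so strike 2, 4 from h, r, t.
t has just one choice, so t = 8.
g and h share exactly the 2 values {3, 7}; by pigeonhole those values go to them, so strike 3, 7 from p, r.
p's domain is down to {1}, so p = 1.
Determined: p=1, t=8. The other variables each still have more than one consistent value. That makes 2.

2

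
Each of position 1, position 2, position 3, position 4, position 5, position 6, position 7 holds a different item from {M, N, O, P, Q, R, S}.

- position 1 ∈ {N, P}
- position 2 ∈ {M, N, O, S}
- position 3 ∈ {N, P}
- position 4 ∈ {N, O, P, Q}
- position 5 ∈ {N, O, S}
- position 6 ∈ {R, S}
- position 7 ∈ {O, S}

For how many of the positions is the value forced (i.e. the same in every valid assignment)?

3

The 7 variables draw from only 7 values {M, N, O, P, Q, R, S}, so each is used; only position 2 can be M, hence position 2 = M.
The 6 still-open variables together cover exactly {N, O, P, Q, R, S} — 6 values for 6 variables — and Q appears only in position 4's list, so position 4 = Q.
Among the 5 still-open variables, R fits only position 6 (and all 5 values in {N, O, P, R, S} must be used), so position 6 = R.
position 1 and position 3 share exactly the 2 values {N, P}; by pigeonhole those values go to them, so strike N, P from position 5.
Determined: position 2=M, position 4=Q, position 6=R. The other positions each still have more than one consistent value. That makes 3.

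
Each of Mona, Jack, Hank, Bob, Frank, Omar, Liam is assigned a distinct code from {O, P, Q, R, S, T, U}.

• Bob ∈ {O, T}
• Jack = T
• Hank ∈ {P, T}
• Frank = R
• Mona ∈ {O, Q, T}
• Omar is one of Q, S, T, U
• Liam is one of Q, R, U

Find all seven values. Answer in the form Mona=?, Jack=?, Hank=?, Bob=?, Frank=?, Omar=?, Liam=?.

Jack must be T (only option left). Remove T from Mona, Hank, Bob, Omar.
That leaves Hank = P.
Bob must be O (only option left). Strike O from Mona.
Frank's domain is down to {R}, so Frank = R. Eliminate R elsewhere: Liam.
Mona's domain is down to {Q}, so Mona = Q. So Omar, Liam can't be Q.
Liam must be U (only option left). Strike U from Omar.
Omar's domain is down to {S}, so Omar = S.

Mona=Q, Jack=T, Hank=P, Bob=O, Frank=R, Omar=S, Liam=U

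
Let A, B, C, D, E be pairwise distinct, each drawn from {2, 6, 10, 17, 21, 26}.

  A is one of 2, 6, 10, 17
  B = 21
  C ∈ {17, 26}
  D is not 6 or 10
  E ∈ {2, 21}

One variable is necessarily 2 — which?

B must be 21 (only option left). So D, E can't be 21.

E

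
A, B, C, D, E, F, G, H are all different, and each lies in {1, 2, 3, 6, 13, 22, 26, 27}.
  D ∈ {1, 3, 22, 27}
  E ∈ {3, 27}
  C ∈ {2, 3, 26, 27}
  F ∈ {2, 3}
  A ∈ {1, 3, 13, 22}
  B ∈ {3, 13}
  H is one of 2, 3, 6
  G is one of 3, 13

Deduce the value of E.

27

Among the 8 variables, 6 fits only H (and all 8 values in {1, 2, 3, 6, 13, 22, 26, 27} must be used), so H = 6.
The 7 still-open variables together cover exactly {1, 2, 3, 13, 22, 26, 27} — 7 values for 7 variables — and 26 appears only in C's list, so C = 26.
The 6 still-open variables draw from only 6 values {1, 2, 3, 13, 22, 27}, so each is used; only F can be 2, hence F = 2.
B and G between them cover only {3, 13} — a naked pair. Remove those values from A, D, E.
So E = 27.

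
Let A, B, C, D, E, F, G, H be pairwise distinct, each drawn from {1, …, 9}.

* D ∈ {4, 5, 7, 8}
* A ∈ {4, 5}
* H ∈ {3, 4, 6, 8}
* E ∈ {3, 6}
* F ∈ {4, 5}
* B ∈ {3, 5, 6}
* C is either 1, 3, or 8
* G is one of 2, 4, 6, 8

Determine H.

8

The 8 variables together cover exactly {1, 2, 3, 4, 5, 6, 7, 8} — 8 values for 8 variables — and 1 appears only in C's list, so C = 1.
The 7 still-open variables together cover exactly {2, 3, 4, 5, 6, 7, 8} — 7 values for 7 variables — and 2 appears only in G's list, so G = 2.
The 6 still-open variables draw from only 6 values {3, 4, 5, 6, 7, 8}, so each is used; only D can be 7, hence D = 7.
The 5 still-open variables together cover exactly {3, 4, 5, 6, 8} — 5 values for 5 variables — and 8 appears only in H's list, so H = 8.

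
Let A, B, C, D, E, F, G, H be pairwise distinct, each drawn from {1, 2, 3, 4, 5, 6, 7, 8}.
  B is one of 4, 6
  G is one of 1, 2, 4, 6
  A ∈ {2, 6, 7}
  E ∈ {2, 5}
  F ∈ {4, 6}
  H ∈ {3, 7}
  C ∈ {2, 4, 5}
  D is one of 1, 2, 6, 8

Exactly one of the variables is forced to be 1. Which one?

Among the 8 variables, 3 fits only H (and all 8 values in {1, 2, 3, 4, 5, 6, 7, 8} must be used), so H = 3.
The 7 still-open variables draw from only 7 values {1, 2, 4, 5, 6, 7, 8}, so each is used; only A can be 7, hence A = 7.
The 6 still-open variables together cover exactly {1, 2, 4, 5, 6, 8} — 6 values for 6 variables — and 8 appears only in D's list, so D = 8.
The 5 still-open variables draw from only 5 values {1, 2, 4, 5, 6}, so each is used; only G can be 1, hence G = 1.

G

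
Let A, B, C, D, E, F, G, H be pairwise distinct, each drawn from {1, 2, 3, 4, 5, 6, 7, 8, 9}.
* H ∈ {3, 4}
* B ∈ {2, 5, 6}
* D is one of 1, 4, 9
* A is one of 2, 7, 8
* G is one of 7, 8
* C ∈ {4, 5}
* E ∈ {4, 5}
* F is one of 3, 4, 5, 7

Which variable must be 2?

The 2 variables C and E are confined to {4, 5}, which locks those values in; drop them from B, D, F, H.
H's domain is down to {3}, so H = 3. Remove 3 from F.
That leaves F = 7. Remove 7 from A, G.
G must be 8 (only option left). Remove 8 from A.
So 2 goes to A.

A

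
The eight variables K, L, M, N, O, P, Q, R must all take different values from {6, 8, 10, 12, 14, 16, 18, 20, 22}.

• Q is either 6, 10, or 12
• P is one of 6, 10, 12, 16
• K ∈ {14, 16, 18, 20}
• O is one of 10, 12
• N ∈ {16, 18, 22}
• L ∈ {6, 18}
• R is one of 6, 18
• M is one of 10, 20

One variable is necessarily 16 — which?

Among the 8 variables, 14 fits only K (and all 8 values in {6, 10, 12, 14, 16, 18, 20, 22} must be used), so K = 14.
The 7 still-open variables together cover exactly {6, 10, 12, 16, 18, 20, 22} — 7 values for 7 variables — and 20 appears only in M's list, so M = 20.
The 6 still-open variables together cover exactly {6, 10, 12, 16, 18, 22} — 6 values for 6 variables — and 22 appears only in N's list, so N = 22.
The 5 still-open variables together cover exactly {6, 10, 12, 16, 18} — 5 values for 5 variables — and 16 appears only in P's list, so P = 16.

P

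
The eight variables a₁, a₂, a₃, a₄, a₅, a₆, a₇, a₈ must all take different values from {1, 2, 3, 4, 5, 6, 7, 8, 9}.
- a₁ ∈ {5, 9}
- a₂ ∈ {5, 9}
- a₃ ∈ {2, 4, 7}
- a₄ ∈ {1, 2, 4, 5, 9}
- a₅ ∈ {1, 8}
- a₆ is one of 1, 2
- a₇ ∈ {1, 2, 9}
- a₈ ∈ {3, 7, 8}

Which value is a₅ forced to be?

The 8 variables together cover exactly {1, 2, 3, 4, 5, 7, 8, 9} — 8 values for 8 variables — and 3 appears only in a₈'s list, so a₈ = 3.
Among the 7 still-open variables, 7 fits only a₃ (and all 7 values in {1, 2, 4, 5, 7, 8, 9} must be used), so a₃ = 7.
The 6 still-open variables draw from only 6 values {1, 2, 4, 5, 8, 9}, so each is used; only a₄ can be 4, hence a₄ = 4.
Among the 5 still-open variables, 8 fits only a₅ (and all 5 values in {1, 2, 5, 8, 9} must be used), so a₅ = 8.

8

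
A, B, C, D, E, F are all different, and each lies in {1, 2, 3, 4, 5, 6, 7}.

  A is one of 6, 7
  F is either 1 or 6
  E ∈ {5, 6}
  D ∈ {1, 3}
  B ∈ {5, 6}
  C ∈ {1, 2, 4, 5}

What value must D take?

B and E share exactly the 2 values {5, 6}; by pigeonhole those values go to them, so strike 5, 6 from A, C, F.
A has just one choice, so A = 7.
F has just one choice, so F = 1. Remove 1 from C, D.
So D = 3.

3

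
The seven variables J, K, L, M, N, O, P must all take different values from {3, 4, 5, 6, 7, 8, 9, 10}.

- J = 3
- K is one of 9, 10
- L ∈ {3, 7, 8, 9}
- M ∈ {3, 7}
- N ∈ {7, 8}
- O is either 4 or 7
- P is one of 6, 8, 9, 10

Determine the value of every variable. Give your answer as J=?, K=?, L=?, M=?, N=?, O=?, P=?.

J must be 3 (only option left). Remove 3 from L, M.
That leaves M = 7. Eliminate 7 elsewhere: L, N, O.
N must be 8 (only option left). Remove 8 from L, P.
O must be 4 (only option left).
L must be 9 (only option left). Remove 9 from K, P.
That leaves K = 10. Remove 10 from P.
P has just one choice, so P = 6.

J=3, K=10, L=9, M=7, N=8, O=4, P=6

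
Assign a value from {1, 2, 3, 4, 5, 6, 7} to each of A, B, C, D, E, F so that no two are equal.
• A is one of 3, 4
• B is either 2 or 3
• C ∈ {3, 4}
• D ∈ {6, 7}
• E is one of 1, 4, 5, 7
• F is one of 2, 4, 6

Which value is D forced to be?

A and C between them cover only {3, 4} — a naked pair. Remove those values from B, E, F.
B's domain is down to {2}, so B = 2. So F can't be 2.
That leaves F = 6. Remove 6 from D.
So D = 7.

7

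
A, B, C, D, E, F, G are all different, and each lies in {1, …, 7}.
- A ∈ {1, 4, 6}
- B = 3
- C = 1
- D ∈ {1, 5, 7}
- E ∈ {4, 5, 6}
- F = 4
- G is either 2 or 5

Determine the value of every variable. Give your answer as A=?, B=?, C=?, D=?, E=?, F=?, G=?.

B has just one choice, so B = 3.
C must be 1 (only option left). So A, D can't be 1.
F must be 4 (only option left). Eliminate 4 elsewhere: A, E.
A has just one choice, so A = 6. So E can't be 6.
E's domain is down to {5}, so E = 5. Eliminate 5 elsewhere: D, G.
G's domain is down to {2}, so G = 2.
D has just one choice, so D = 7.

A=6, B=3, C=1, D=7, E=5, F=4, G=2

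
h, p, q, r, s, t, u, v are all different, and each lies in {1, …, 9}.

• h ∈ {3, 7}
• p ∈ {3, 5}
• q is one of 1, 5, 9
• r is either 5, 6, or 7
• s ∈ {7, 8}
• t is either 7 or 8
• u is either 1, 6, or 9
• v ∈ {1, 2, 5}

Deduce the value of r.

Among the 8 variables, 2 fits only v (and all 8 values in {1, 2, 3, 5, 6, 7, 8, 9} must be used), so v = 2.
s and t between them cover only {7, 8} — a naked pair. Remove those values from h, r.
h must be 3 (only option left). Remove 3 from p.
That leaves p = 5. Eliminate 5 elsewhere: q, r.
So r = 6.

6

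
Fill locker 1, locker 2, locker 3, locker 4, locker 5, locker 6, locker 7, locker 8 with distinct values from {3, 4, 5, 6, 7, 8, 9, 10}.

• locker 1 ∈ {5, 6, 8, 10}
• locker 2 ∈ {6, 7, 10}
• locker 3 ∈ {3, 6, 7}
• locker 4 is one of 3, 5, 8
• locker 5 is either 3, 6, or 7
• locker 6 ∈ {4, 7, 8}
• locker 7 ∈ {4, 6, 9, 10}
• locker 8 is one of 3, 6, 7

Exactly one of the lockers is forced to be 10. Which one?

The 8 variables together cover exactly {3, 4, 5, 6, 7, 8, 9, 10} — 8 values for 8 variables — and 9 appears only in locker 7's list, so locker 7 = 9.
Among the 7 still-open variables, 4 fits only locker 6 (and all 7 values in {3, 4, 5, 6, 7, 8, 10} must be used), so locker 6 = 4.
locker 3, locker 5, locker 8 between them cover only {3, 6, 7} — a naked triple. Remove those values from locker 1, locker 2, locker 4.
So 10 goes to locker 2.

locker 2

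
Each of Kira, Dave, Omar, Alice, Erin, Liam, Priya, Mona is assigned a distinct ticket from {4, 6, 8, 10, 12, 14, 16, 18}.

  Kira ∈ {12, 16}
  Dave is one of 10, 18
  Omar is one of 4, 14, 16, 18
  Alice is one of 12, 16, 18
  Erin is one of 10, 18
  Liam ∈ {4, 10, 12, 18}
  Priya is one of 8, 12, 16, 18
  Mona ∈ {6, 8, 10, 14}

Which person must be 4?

Among the 8 variables, 6 fits only Mona (and all 8 values in {4, 6, 8, 10, 12, 14, 16, 18} must be used), so Mona = 6.
Among the 7 still-open variables, 8 fits only Priya (and all 7 values in {4, 8, 10, 12, 14, 16, 18} must be used), so Priya = 8.
The 6 still-open variables together cover exactly {4, 10, 12, 14, 16, 18} — 6 values for 6 variables — and 14 appears only in Omar's list, so Omar = 14.
The 5 still-open variables draw from only 5 values {4, 10, 12, 16, 18}, so each is used; only Liam can be 4, hence Liam = 4.

Liam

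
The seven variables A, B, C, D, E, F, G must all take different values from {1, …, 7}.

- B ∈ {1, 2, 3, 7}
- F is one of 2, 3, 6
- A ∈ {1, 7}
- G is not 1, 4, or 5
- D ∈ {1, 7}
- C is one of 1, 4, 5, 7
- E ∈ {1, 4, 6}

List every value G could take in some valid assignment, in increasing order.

The 7 variables together cover exactly {1, 2, 3, 4, 5, 6, 7} — 7 values for 7 variables — and 5 appears only in C's list, so C = 5.
The 6 still-open variables draw from only 6 values {1, 2, 3, 4, 6, 7}, so each is used; only E can be 4, hence E = 4.
A and D share exactly the 2 values {1, 7}; by pigeonhole those values go to them, so strike 1, 7 from B, G.
No further eliminations apply; G can still be any of 2, 3, 6.

2, 3, 6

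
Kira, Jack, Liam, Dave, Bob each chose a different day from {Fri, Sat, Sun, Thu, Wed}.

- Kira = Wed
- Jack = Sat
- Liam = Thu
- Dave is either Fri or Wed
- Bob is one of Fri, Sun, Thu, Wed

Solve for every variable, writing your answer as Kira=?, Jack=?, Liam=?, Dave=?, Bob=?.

Kira has just one choice, so Kira = Wed. Remove Wed from Dave, Bob.
Jack has just one choice, so Jack = Sat.
Liam has just one choice, so Liam = Thu. Strike Thu from Bob.
Dave must be Fri (only option left). Strike Fri from Bob.
Bob must be Sun (only option left).

Kira=Wed, Jack=Sat, Liam=Thu, Dave=Fri, Bob=Sun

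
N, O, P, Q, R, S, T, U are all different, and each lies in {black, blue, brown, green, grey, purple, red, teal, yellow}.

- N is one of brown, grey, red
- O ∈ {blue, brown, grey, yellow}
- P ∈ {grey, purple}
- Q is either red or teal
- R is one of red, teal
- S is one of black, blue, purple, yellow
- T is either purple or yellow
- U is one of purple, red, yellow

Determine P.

grey

The 8 variables together cover exactly {black, blue, brown, grey, purple, red, teal, yellow} — 8 values for 8 variables — and black appears only in S's list, so S = black.
The 7 still-open variables together cover exactly {blue, brown, grey, purple, red, teal, yellow} — 7 values for 7 variables — and blue appears only in O's list, so O = blue.
Among the 6 still-open variables, brown fits only N (and all 6 values in {brown, grey, purple, red, teal, yellow} must be used), so N = brown.
Among the 5 still-open variables, grey fits only P (and all 5 values in {grey, purple, red, teal, yellow} must be used), so P = grey.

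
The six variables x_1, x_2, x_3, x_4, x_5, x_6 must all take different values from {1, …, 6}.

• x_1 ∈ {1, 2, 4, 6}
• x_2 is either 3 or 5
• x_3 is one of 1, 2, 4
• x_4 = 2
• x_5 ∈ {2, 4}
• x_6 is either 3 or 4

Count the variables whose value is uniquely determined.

6

x_4 must be 2 (only option left). Strike 2 from x_1, x_3, x_5.
That leaves x_5 = 4. Eliminate 4 elsewhere: x_1, x_3, x_6.
x_6's domain is down to {3}, so x_6 = 3. Strike 3 from x_2.
x_2's domain is down to {5}, so x_2 = 5.
That leaves x_3 = 1. Strike 1 from x_1.
x_1 has just one choice, so x_1 = 6.
Every variable is fixed: x_1=6, x_2=5, x_3=1, x_4=2, x_5=4, x_6=3. That makes 6.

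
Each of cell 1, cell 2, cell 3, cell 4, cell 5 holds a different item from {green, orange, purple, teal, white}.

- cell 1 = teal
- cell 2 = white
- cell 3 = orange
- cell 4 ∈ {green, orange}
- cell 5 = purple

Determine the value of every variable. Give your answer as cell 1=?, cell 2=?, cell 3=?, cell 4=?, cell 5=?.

cell 1 must be teal (only option left).
That leaves cell 2 = white.
cell 3 must be orange (only option left). So cell 4 can't be orange.
cell 4 has just one choice, so cell 4 = green.
cell 5's domain is down to {purple}, so cell 5 = purple.

cell 1=teal, cell 2=white, cell 3=orange, cell 4=green, cell 5=purple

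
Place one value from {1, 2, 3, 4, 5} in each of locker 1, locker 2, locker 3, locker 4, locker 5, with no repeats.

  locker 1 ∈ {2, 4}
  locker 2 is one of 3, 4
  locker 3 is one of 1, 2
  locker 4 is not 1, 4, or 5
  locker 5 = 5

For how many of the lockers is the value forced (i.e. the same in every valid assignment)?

2

locker 5's domain is down to {5}, so locker 5 = 5.
The 4 still-open variables draw from only 4 values {1, 2, 3, 4}, so each is used; only locker 3 can be 1, hence locker 3 = 1.
Determined: locker 3=1, locker 5=5. The other lockers each still have more than one consistent value. That makes 2.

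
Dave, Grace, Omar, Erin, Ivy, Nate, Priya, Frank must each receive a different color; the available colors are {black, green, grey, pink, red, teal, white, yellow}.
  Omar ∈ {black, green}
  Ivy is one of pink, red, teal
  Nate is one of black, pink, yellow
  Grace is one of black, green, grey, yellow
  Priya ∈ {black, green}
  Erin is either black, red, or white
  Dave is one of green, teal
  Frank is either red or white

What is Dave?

teal

The 8 variables together cover exactly {black, green, grey, pink, red, teal, white, yellow} — 8 values for 8 variables — and grey appears only in Grace's list, so Grace = grey.
Among the 7 still-open variables, yellow fits only Nate (and all 7 values in {black, green, pink, red, teal, white, yellow} must be used), so Nate = yellow.
Among the 6 still-open variables, pink fits only Ivy (and all 6 values in {black, green, pink, red, teal, white} must be used), so Ivy = pink.
The 5 still-open variables together cover exactly {black, green, red, teal, white} — 5 values for 5 variables — and teal appears only in Dave's list, so Dave = teal.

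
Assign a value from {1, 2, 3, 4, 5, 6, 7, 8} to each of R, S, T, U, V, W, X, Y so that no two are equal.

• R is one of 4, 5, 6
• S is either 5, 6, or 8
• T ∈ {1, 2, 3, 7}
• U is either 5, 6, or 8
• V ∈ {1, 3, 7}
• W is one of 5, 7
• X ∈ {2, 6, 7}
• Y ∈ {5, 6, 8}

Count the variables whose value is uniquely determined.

3

The 8 variables together cover exactly {1, 2, 3, 4, 5, 6, 7, 8} — 8 values for 8 variables — and 4 appears only in R's list, so R = 4.
S, U, Y between them cover only {5, 6, 8} — a naked triple. Remove those values from W, X.
W has just one choice, so W = 7. Eliminate 7 elsewhere: T, V, X.
X has just one choice, so X = 2. Strike 2 from T.
Determined: R=4, W=7, X=2. The other variables each still have more than one consistent value. That makes 3.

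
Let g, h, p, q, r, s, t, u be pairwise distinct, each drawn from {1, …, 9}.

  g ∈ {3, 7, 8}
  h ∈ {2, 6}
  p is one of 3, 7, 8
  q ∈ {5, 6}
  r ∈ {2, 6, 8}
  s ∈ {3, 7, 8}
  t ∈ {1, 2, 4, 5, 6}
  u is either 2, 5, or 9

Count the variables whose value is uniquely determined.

The 3 variables g, p, s are confined to {3, 7, 8}, which locks those values in; drop them from r.
h and r share exactly the 2 values {2, 6}; by pigeonhole those values go to them, so strike 2, 6 from q, t, u.
q has just one choice, so q = 5. So t, u can't be 5.
u has just one choice, so u = 9.
Determined: q=5, u=9. The other variables each still have more than one consistent value. That makes 2.

2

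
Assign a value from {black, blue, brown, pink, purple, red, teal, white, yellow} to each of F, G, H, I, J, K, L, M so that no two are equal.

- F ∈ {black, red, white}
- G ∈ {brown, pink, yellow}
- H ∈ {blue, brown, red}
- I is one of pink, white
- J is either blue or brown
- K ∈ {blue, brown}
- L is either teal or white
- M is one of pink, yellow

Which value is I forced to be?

white

The 8 variables draw from only 8 values {black, blue, brown, pink, red, teal, white, yellow}, so each is used; only F can be black, hence F = black.
The 7 still-open variables together cover exactly {blue, brown, pink, red, teal, white, yellow} — 7 values for 7 variables — and red appears only in H's list, so H = red.
The 6 still-open variables together cover exactly {blue, brown, pink, teal, white, yellow} — 6 values for 6 variables — and teal appears only in L's list, so L = teal.
The 5 still-open variables together cover exactly {blue, brown, pink, white, yellow} — 5 values for 5 variables — and white appears only in I's list, so I = white.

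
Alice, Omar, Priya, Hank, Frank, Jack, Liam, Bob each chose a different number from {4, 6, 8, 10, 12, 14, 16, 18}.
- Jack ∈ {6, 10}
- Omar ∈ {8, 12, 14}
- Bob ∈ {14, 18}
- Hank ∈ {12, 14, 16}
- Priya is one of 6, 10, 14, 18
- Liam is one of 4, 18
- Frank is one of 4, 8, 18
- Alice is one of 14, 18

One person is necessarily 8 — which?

Frank

Among the 8 variables, 16 fits only Hank (and all 8 values in {4, 6, 8, 10, 12, 14, 16, 18} must be used), so Hank = 16.
Among the 7 still-open variables, 12 fits only Omar (and all 7 values in {4, 6, 8, 10, 12, 14, 18} must be used), so Omar = 12.
The 6 still-open variables together cover exactly {4, 6, 8, 10, 14, 18} — 6 values for 6 variables — and 8 appears only in Frank's list, so Frank = 8.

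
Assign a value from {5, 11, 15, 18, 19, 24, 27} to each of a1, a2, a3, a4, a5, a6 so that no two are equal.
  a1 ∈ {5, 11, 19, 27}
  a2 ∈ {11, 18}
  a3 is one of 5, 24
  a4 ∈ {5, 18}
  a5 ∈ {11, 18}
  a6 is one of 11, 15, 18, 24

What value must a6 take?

a2 and a5 share exactly the 2 values {11, 18}; by pigeonhole those values go to them, so strike 11, 18 from a1, a4, a6.
a4 has just one choice, so a4 = 5. Remove 5 from a1, a3.
a3's domain is down to {24}, so a3 = 24. Strike 24 from a6.
So a6 = 15.

15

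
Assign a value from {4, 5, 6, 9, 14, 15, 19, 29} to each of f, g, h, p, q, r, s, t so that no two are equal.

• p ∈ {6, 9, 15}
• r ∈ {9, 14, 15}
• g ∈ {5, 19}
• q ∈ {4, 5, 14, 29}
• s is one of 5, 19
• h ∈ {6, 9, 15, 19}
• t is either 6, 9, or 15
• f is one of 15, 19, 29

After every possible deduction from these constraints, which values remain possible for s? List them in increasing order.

5, 19

Among the 8 variables, 4 fits only q (and all 8 values in {4, 5, 6, 9, 14, 15, 19, 29} must be used), so q = 4.
Among the 7 still-open variables, 14 fits only r (and all 7 values in {5, 6, 9, 14, 15, 19, 29} must be used), so r = 14.
Among the 6 still-open variables, 29 fits only f (and all 6 values in {5, 6, 9, 15, 19, 29} must be used), so f = 29.
g and s between them cover only {5, 19} — a naked pair. Remove those values from h.
No further eliminations apply; s can still be any of 5, 19.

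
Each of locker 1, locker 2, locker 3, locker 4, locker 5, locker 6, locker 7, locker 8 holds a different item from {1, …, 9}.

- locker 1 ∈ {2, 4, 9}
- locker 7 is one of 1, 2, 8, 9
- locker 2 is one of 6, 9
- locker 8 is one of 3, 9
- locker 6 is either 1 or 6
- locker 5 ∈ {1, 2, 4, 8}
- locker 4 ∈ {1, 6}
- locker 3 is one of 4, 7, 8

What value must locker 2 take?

Among the 8 variables, 3 fits only locker 8 (and all 8 values in {1, 2, 3, 4, 6, 7, 8, 9} must be used), so locker 8 = 3.
Among the 7 still-open variables, 7 fits only locker 3 (and all 7 values in {1, 2, 4, 6, 7, 8, 9} must be used), so locker 3 = 7.
locker 4 and locker 6 share exactly the 2 values {1, 6}; by pigeonhole those values go to them, so strike 1, 6 from locker 2, locker 5, locker 7.
So locker 2 = 9.

9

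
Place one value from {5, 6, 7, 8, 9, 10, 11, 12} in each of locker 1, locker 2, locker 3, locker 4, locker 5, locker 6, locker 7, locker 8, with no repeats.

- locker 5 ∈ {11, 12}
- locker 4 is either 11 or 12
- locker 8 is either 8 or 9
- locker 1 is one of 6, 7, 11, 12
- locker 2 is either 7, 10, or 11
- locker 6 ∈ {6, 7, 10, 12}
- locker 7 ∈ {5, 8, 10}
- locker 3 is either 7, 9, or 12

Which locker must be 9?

locker 3

Among the 8 variables, 5 fits only locker 7 (and all 8 values in {5, 6, 7, 8, 9, 10, 11, 12} must be used), so locker 7 = 5.
The 7 still-open variables draw from only 7 values {6, 7, 8, 9, 10, 11, 12}, so each is used; only locker 8 can be 8, hence locker 8 = 8.
Among the 6 still-open variables, 9 fits only locker 3 (and all 6 values in {6, 7, 9, 10, 11, 12} must be used), so locker 3 = 9.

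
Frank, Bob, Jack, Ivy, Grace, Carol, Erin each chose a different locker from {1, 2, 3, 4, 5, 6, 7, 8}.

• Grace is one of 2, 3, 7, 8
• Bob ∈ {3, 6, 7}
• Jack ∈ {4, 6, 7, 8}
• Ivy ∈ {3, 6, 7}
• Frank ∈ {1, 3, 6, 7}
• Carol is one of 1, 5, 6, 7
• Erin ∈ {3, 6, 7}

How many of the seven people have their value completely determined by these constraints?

The 3 variables Bob, Ivy, Erin are confined to {3, 6, 7}, which locks those values in; drop them from Frank, Jack, Grace, Carol.
That leaves Frank = 1. Strike 1 from Carol.
Carol has just one choice, so Carol = 5.
Determined: Frank=1, Carol=5. The other people each still have more than one consistent value. That makes 2.

2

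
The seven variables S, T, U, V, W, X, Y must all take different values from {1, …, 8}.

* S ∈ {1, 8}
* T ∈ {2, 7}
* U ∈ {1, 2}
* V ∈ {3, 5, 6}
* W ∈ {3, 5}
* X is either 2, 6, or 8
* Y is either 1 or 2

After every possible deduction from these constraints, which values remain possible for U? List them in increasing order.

The 7 variables draw from only 7 values {1, 2, 3, 5, 6, 7, 8}, so each is used; only T can be 7, hence T = 7.
U and Y between them cover only {1, 2} — a naked pair. Remove those values from S, X.
That leaves S = 8. So X can't be 8.
X must be 6 (only option left). Eliminate 6 elsewhere: V.
No further eliminations apply; U can still be any of 1, 2.

1, 2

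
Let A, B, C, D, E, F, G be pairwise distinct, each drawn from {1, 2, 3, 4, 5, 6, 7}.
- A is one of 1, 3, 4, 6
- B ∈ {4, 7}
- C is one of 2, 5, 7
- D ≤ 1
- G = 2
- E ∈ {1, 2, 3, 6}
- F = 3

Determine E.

6

D has just one choice, so D = 1. Remove 1 from A, E.
That leaves F = 3. So A, E can't be 3.
G has just one choice, so G = 2. Eliminate 2 elsewhere: C, E.
So E = 6.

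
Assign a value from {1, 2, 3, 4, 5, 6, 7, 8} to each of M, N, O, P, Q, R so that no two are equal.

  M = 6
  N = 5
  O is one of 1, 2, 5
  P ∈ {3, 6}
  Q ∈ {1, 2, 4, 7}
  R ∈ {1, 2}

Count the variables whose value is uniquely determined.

3

M has just one choice, so M = 6. Strike 6 from P.
N must be 5 (only option left). So O can't be 5.
That leaves P = 3.
O and R between them cover only {1, 2} — a naked pair. Remove those values from Q.
Determined: M=6, N=5, P=3. The other variables each still have more than one consistent value. That makes 3.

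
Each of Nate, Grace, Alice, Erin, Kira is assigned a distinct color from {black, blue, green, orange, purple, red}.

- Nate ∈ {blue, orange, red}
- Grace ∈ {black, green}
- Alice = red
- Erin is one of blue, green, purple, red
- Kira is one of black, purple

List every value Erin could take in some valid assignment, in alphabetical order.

blue, green, purple

Alice's domain is down to {red}, so Alice = red. Remove red from Nate, Erin.
No further eliminations apply; Erin can still be any of blue, green, purple.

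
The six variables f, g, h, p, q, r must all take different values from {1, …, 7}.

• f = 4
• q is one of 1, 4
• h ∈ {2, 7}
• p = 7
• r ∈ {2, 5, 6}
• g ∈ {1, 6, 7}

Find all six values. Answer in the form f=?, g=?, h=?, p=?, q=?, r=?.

f must be 4 (only option left). Eliminate 4 elsewhere: q.
p's domain is down to {7}, so p = 7. Strike 7 from g, h.
q's domain is down to {1}, so q = 1. So g can't be 1.
g's domain is down to {6}, so g = 6. Remove 6 from r.
h must be 2 (only option left). Remove 2 from r.
That leaves r = 5.

f=4, g=6, h=2, p=7, q=1, r=5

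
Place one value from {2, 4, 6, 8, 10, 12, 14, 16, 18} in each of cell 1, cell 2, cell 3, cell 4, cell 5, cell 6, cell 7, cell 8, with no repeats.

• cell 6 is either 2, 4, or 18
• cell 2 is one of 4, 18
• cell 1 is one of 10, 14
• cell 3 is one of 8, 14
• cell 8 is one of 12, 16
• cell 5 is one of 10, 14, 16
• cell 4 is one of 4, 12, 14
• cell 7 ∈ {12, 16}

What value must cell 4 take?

4

The 8 variables draw from only 8 values {2, 4, 8, 10, 12, 14, 16, 18}, so each is used; only cell 6 can be 2, hence cell 6 = 2.
Among the 7 still-open variables, 8 fits only cell 3 (and all 7 values in {4, 8, 10, 12, 14, 16, 18} must be used), so cell 3 = 8.
Among the 6 still-open variables, 18 fits only cell 2 (and all 6 values in {4, 10, 12, 14, 16, 18} must be used), so cell 2 = 18.
Among the 5 still-open variables, 4 fits only cell 4 (and all 5 values in {4, 10, 12, 14, 16} must be used), so cell 4 = 4.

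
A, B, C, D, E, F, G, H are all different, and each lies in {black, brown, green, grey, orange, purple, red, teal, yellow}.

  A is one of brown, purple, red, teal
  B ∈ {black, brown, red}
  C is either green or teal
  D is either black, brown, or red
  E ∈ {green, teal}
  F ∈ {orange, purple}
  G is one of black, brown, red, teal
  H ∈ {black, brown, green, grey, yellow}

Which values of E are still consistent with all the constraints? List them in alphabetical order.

The 2 variables C and E are confined to {green, teal}, which locks those values in; drop them from A, G, H.
B, D, G share exactly the 3 values {black, brown, red}; by pigeonhole those values go to them, so strike black, brown, red from A, H.
A has just one choice, so A = purple. So F can't be purple.
F must be orange (only option left).
No further eliminations apply; E can still be any of green, teal.

green, teal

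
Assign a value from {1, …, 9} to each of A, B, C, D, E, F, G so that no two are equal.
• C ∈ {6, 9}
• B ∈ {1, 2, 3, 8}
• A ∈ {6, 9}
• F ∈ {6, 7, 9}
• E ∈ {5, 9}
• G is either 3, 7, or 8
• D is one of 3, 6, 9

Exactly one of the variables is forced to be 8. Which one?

G

A and C share exactly the 2 values {6, 9}; by pigeonhole those values go to them, so strike 6, 9 from D, E, F.
D must be 3 (only option left). So B, G can't be 3.
E's domain is down to {5}, so E = 5.
That leaves F = 7. So G can't be 7.
So 8 goes to G.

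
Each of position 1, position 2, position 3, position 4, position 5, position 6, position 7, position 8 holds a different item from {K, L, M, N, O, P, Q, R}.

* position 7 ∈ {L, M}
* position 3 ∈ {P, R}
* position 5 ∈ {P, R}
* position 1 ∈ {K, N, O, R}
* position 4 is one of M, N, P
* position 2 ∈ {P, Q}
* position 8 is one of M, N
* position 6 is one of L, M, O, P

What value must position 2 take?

The 8 variables together cover exactly {K, L, M, N, O, P, Q, R} — 8 values for 8 variables — and K appears only in position 1's list, so position 1 = K.
The 7 still-open variables draw from only 7 values {L, M, N, O, P, Q, R}, so each is used; only position 6 can be O, hence position 6 = O.
The 6 still-open variables together cover exactly {L, M, N, P, Q, R} — 6 values for 6 variables — and L appears only in position 7's list, so position 7 = L.
The 5 still-open variables together cover exactly {M, N, P, Q, R} — 5 values for 5 variables — and Q appears only in position 2's list, so position 2 = Q.

Q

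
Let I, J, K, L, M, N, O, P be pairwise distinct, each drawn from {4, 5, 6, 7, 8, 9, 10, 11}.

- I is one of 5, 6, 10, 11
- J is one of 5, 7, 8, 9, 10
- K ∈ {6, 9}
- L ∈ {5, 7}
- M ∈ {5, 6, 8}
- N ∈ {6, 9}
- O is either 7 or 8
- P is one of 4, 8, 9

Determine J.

10

Among the 8 variables, 4 fits only P (and all 8 values in {4, 5, 6, 7, 8, 9, 10, 11} must be used), so P = 4.
The 7 still-open variables together cover exactly {5, 6, 7, 8, 9, 10, 11} — 7 values for 7 variables — and 11 appears only in I's list, so I = 11.
The 6 still-open variables together cover exactly {5, 6, 7, 8, 9, 10} — 6 values for 6 variables — and 10 appears only in J's list, so J = 10.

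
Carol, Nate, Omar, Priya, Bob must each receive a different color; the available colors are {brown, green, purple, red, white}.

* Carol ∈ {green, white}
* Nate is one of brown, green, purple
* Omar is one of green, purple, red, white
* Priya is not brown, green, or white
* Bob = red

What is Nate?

brown

Bob must be red (only option left). Eliminate red elsewhere: Omar, Priya.
That leaves Priya = purple. Strike purple from Nate, Omar.
Among the 3 still-open variables, brown fits only Nate (and all 3 values in {brown, green, white} must be used), so Nate = brown.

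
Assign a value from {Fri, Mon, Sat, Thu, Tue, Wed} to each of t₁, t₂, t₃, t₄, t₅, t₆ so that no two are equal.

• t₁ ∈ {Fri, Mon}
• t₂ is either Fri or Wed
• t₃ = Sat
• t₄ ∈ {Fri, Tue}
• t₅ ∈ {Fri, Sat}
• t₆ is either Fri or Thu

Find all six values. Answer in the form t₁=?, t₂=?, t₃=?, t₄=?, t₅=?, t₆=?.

t₃ has just one choice, so t₃ = Sat. Eliminate Sat elsewhere: t₅.
t₅'s domain is down to {Fri}, so t₅ = Fri. Strike Fri from t₁, t₂, t₄, t₆.
t₆'s domain is down to {Thu}, so t₆ = Thu.
t₁ has just one choice, so t₁ = Mon.
That leaves t₂ = Wed.
t₄ has just one choice, so t₄ = Tue.

t₁=Mon, t₂=Wed, t₃=Sat, t₄=Tue, t₅=Fri, t₆=Thu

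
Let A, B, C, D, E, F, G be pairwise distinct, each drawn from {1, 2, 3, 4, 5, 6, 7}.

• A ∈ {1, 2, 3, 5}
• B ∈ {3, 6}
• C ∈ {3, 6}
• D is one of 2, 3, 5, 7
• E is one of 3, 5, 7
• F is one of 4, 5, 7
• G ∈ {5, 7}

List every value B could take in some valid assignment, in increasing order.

The 7 variables together cover exactly {1, 2, 3, 4, 5, 6, 7} — 7 values for 7 variables — and 1 appears only in A's list, so A = 1.
The 6 still-open variables draw from only 6 values {2, 3, 4, 5, 6, 7}, so each is used; only D can be 2, hence D = 2.
The 5 still-open variables draw from only 5 values {3, 4, 5, 6, 7}, so each is used; only F can be 4, hence F = 4.
B and C between them cover only {3, 6} — a naked pair. Remove those values from E.
No further eliminations apply; B can still be any of 3, 6.

3, 6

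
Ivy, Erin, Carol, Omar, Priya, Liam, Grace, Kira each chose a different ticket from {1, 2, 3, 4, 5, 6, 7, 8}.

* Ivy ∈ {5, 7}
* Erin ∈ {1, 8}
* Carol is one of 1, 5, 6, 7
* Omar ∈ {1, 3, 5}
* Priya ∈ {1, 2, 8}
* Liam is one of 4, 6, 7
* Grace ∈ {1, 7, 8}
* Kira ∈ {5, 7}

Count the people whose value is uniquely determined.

4

The 8 variables draw from only 8 values {1, 2, 3, 4, 5, 6, 7, 8}, so each is used; only Priya can be 2, hence Priya = 2.
Among the 7 still-open variables, 3 fits only Omar (and all 7 values in {1, 3, 4, 5, 6, 7, 8} must be used), so Omar = 3.
The 6 still-open variables together cover exactly {1, 4, 5, 6, 7, 8} — 6 values for 6 variables — and 4 appears only in Liam's list, so Liam = 4.
Among the 5 still-open variables, 6 fits only Carol (and all 5 values in {1, 5, 6, 7, 8} must be used), so Carol = 6.
The 2 variables Ivy and Kira are confined to {5, 7}, which locks those values in; drop them from Grace.
Determined: Carol=6, Omar=3, Priya=2, Liam=4. The other people each still have more than one consistent value. That makes 4.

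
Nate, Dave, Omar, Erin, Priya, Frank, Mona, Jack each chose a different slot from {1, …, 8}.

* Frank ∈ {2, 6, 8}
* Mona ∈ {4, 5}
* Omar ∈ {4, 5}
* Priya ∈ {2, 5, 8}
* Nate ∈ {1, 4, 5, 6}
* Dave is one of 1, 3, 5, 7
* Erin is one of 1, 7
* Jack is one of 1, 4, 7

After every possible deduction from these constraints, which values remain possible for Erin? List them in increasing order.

Among the 8 variables, 3 fits only Dave (and all 8 values in {1, 2, 3, 4, 5, 6, 7, 8} must be used), so Dave = 3.
Omar and Mona share exactly the 2 values {4, 5}; by pigeonhole those values go to them, so strike 4, 5 from Nate, Priya, Jack.
Erin and Jack share exactly the 2 values {1, 7}; by pigeonhole those values go to them, so strike 1, 7 from Nate.
Nate must be 6 (only option left). Eliminate 6 elsewhere: Frank.
No further eliminations apply; Erin can still be any of 1, 7.

1, 7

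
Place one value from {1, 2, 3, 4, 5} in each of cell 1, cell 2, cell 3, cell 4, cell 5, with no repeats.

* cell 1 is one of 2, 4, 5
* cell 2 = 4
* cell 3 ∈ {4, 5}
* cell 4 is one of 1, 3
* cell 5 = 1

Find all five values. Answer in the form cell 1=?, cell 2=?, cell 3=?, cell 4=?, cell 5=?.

cell 1=2, cell 2=4, cell 3=5, cell 4=3, cell 5=1

cell 2 has just one choice, so cell 2 = 4. Strike 4 from cell 1, cell 3.
cell 3 has just one choice, so cell 3 = 5. Strike 5 from cell 1.
cell 5 must be 1 (only option left). Remove 1 from cell 4.
cell 1's domain is down to {2}, so cell 1 = 2.
That leaves cell 4 = 3.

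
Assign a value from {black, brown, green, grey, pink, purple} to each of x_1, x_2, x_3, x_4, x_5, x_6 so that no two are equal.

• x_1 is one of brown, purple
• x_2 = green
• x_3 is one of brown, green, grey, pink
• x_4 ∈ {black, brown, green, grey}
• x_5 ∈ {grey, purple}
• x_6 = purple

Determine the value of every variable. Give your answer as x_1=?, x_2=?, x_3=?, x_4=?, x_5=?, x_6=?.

x_2's domain is down to {green}, so x_2 = green. Eliminate green elsewhere: x_3, x_4.
x_6's domain is down to {purple}, so x_6 = purple. Strike purple from x_1, x_5.
x_1's domain is down to {brown}, so x_1 = brown. Strike brown from x_3, x_4.
That leaves x_5 = grey. Strike grey from x_3, x_4.
x_3's domain is down to {pink}, so x_3 = pink.
x_4 must be black (only option left).

x_1=brown, x_2=green, x_3=pink, x_4=black, x_5=grey, x_6=purple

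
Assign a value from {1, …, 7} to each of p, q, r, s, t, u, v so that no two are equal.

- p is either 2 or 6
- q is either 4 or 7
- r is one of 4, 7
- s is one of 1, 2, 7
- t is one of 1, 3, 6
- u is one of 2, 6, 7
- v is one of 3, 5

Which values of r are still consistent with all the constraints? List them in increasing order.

The 7 variables draw from only 7 values {1, 2, 3, 4, 5, 6, 7}, so each is used; only v can be 5, hence v = 5.
The 6 still-open variables together cover exactly {1, 2, 3, 4, 6, 7} — 6 values for 6 variables — and 3 appears only in t's list, so t = 3.
The 5 still-open variables together cover exactly {1, 2, 4, 6, 7} — 5 values for 5 variables — and 1 appears only in s's list, so s = 1.
q and r share exactly the 2 values {4, 7}; by pigeonhole those values go to them, so strike 4, 7 from u.
No further eliminations apply; r can still be any of 4, 7.

4, 7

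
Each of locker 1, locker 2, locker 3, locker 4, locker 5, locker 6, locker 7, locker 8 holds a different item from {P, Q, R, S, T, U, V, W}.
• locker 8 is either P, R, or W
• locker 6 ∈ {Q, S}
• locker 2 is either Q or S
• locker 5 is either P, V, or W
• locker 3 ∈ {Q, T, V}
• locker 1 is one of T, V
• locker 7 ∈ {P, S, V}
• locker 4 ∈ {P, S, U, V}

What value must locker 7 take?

Among the 8 variables, R fits only locker 8 (and all 8 values in {P, Q, R, S, T, U, V, W} must be used), so locker 8 = R.
The 7 still-open variables together cover exactly {P, Q, S, T, U, V, W} — 7 values for 7 variables — and U appears only in locker 4's list, so locker 4 = U.
The 6 still-open variables together cover exactly {P, Q, S, T, V, W} — 6 values for 6 variables — and W appears only in locker 5's list, so locker 5 = W.
Among the 5 still-open variables, P fits only locker 7 (and all 5 values in {P, Q, S, T, V} must be used), so locker 7 = P.

P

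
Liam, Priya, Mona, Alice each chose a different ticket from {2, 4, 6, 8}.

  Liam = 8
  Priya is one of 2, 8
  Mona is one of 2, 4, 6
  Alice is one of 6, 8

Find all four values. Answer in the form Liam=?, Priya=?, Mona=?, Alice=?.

Liam's domain is down to {8}, so Liam = 8. So Priya, Alice can't be 8.
That leaves Priya = 2. Eliminate 2 elsewhere: Mona.
Alice's domain is down to {6}, so Alice = 6. Eliminate 6 elsewhere: Mona.
That leaves Mona = 4.

Liam=8, Priya=2, Mona=4, Alice=6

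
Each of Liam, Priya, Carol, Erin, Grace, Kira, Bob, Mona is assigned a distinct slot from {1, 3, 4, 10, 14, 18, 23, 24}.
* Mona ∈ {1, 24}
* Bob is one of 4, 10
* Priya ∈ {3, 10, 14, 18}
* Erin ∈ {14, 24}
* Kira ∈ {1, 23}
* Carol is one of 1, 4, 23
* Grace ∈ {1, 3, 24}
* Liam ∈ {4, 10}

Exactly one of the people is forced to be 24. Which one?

The 8 variables draw from only 8 values {1, 3, 4, 10, 14, 18, 23, 24}, so each is used; only Priya can be 18, hence Priya = 18.
The 7 still-open variables together cover exactly {1, 3, 4, 10, 14, 23, 24} — 7 values for 7 variables — and 3 appears only in Grace's list, so Grace = 3.
The 6 still-open variables together cover exactly {1, 4, 10, 14, 23, 24} — 6 values for 6 variables — and 14 appears only in Erin's list, so Erin = 14.
Among the 5 still-open variables, 24 fits only Mona (and all 5 values in {1, 4, 10, 23, 24} must be used), so Mona = 24.

Mona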